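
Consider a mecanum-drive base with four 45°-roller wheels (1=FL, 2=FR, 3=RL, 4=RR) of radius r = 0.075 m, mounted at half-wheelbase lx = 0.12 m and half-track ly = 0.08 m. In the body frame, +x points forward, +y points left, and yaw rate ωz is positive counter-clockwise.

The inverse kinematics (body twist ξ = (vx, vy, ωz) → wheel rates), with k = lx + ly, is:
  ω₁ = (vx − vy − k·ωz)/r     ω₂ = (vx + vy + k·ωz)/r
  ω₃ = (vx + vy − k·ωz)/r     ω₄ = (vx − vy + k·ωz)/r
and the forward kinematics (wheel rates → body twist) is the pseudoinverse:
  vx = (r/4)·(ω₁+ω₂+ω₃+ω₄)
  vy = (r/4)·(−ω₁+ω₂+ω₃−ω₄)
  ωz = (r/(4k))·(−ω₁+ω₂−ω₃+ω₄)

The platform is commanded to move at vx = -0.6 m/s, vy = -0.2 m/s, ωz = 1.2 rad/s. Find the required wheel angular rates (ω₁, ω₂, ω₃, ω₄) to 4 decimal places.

k = lx + ly = 0.12 + 0.08 = 0.2000;  k·ωz = 0.2000·1.2 = 0.2400
ω₁ (FL) = (vx − vy − k·ωz)/r = -0.6400/0.075 = -8.5333
ω₂ (FR) = (vx + vy + k·ωz)/r = -0.5600/0.075 = -7.4667
ω₃ (RL) = (vx + vy − k·ωz)/r = -1.0400/0.075 = -13.8667
ω₄ (RR) = (vx − vy + k·ωz)/r = -0.1600/0.075 = -2.1333

(-8.5333, -7.4667, -13.8667, -2.1333)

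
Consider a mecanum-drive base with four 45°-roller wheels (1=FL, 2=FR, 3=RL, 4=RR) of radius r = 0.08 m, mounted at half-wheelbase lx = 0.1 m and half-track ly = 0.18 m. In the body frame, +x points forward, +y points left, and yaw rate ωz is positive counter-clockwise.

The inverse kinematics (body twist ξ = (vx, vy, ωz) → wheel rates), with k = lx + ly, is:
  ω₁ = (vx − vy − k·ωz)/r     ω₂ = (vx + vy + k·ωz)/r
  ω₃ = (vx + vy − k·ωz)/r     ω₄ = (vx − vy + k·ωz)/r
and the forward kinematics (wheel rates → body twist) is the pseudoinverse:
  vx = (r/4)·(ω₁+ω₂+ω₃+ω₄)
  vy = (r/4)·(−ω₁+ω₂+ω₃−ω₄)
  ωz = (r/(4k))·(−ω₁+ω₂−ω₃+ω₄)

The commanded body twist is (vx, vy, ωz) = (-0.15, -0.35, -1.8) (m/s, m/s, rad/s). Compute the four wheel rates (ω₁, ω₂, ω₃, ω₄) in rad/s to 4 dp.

k = lx + ly = 0.1 + 0.18 = 0.2800;  k·ωz = 0.2800·-1.8 = -0.5040
ω₁ (FL) = (vx − vy − k·ωz)/r = 0.7040/0.08 = 8.8000
ω₂ (FR) = (vx + vy + k·ωz)/r = -1.0040/0.08 = -12.5500
ω₃ (RL) = (vx + vy − k·ωz)/r = 0.0040/0.08 = 0.0500
ω₄ (RR) = (vx − vy + k·ωz)/r = -0.3040/0.08 = -3.8000

(8.8000, -12.5500, 0.0500, -3.8000)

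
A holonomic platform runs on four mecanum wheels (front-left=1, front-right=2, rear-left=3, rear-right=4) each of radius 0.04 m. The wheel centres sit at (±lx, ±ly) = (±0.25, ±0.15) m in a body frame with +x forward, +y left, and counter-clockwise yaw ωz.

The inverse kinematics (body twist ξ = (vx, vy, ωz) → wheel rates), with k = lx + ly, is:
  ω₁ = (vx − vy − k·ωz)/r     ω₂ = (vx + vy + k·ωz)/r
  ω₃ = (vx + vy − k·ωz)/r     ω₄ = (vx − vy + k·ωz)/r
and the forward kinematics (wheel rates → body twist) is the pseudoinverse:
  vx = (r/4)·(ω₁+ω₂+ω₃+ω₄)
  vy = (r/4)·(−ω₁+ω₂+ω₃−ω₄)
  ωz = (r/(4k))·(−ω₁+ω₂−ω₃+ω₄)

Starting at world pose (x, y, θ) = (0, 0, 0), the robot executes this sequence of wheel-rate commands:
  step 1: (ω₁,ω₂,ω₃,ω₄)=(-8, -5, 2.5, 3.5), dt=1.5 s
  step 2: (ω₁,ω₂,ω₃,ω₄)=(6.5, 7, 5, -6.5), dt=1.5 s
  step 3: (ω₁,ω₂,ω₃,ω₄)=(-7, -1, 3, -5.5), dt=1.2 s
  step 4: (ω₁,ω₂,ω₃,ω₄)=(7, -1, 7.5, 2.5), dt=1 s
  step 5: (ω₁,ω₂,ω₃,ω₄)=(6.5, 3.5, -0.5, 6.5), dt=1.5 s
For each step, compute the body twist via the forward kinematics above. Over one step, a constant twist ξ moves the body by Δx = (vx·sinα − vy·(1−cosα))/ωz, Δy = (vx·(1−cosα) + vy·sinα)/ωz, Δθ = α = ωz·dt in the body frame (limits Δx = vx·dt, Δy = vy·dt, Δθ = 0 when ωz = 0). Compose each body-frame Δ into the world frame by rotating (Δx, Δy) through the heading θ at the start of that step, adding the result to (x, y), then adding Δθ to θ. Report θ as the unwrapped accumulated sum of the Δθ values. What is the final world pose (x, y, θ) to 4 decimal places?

(0.2547, 0.0336, -0.5125)

step 1: ξ=(vx,vy,ωz)=(-0.0700, 0.0200, 0.1000), dt=1.5 → body Δ=(-0.1069, 0.0220, 0.1500) → world pose (-0.1069, 0.0220, 0.1500)
step 2: ξ=(vx,vy,ωz)=(0.1200, 0.1200, -0.2750), dt=1.5 → body Δ=(0.2115, 0.1383, -0.4125) → world pose (0.0816, 0.1904, -0.2625)
step 3: ξ=(vx,vy,ωz)=(-0.1050, 0.1450, -0.0625), dt=1.2 → body Δ=(-0.1194, 0.1786, -0.0750) → world pose (0.0127, 0.3938, -0.3375)
step 4: ξ=(vx,vy,ωz)=(0.1600, -0.0300, -0.3250), dt=1.0 → body Δ=(0.1524, -0.0552, -0.3250) → world pose (0.1382, 0.2913, -0.6625)
step 5: ξ=(vx,vy,ωz)=(0.1600, -0.1000, 0.1000), dt=1.5 → body Δ=(0.2503, -0.1315, 0.1500) → world pose (0.2547, 0.0336, -0.5125)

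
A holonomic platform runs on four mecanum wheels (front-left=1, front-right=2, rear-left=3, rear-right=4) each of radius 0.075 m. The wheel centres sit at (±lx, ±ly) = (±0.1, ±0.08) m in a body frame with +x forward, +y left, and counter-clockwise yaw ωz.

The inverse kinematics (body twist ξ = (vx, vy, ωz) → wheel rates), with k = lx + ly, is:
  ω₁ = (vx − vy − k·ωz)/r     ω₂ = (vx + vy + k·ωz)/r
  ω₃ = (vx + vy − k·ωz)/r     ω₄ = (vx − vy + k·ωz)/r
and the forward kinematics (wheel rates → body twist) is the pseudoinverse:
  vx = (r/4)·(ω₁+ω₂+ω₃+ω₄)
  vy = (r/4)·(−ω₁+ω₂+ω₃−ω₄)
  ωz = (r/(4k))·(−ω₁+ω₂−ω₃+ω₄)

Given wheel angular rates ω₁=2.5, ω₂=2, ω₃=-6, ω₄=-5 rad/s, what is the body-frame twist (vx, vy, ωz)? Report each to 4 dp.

k = lx + ly = 0.1 + 0.08 = 0.1800
ω₁+ω₂+ω₃+ω₄ = -6.5000  →  vx = (0.075/4)·-6.5000 = -0.1219
−ω₁+ω₂+ω₃−ω₄ = -1.5000  →  vy = (0.075/4)·-1.5000 = -0.0281
−ω₁+ω₂−ω₃+ω₄ = 0.5000  →  ωz = (0.075/0.7200)·0.5000 = 0.0521

(-0.1219, -0.0281, 0.0521)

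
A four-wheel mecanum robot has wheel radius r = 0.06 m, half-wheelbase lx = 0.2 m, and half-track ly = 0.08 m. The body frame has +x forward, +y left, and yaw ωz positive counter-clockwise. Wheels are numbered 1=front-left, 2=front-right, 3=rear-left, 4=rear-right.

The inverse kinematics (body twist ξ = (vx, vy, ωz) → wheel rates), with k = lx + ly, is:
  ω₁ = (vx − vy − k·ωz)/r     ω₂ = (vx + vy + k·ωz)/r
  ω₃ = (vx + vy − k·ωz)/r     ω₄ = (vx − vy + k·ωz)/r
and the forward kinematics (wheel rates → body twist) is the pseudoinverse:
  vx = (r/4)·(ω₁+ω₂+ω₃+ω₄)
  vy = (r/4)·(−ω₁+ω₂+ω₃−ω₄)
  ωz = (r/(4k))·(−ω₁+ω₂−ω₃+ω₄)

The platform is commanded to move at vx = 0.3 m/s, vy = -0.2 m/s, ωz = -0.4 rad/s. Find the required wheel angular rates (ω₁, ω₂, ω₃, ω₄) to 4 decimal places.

(10.2000, -0.2000, 3.5333, 6.4667)

k = lx + ly = 0.2 + 0.08 = 0.2800;  k·ωz = 0.2800·-0.4 = -0.1120
ω₁ (FL) = (vx − vy − k·ωz)/r = 0.6120/0.06 = 10.2000
ω₂ (FR) = (vx + vy + k·ωz)/r = -0.0120/0.06 = -0.2000
ω₃ (RL) = (vx + vy − k·ωz)/r = 0.2120/0.06 = 3.5333
ω₄ (RR) = (vx − vy + k·ωz)/r = 0.3880/0.06 = 6.4667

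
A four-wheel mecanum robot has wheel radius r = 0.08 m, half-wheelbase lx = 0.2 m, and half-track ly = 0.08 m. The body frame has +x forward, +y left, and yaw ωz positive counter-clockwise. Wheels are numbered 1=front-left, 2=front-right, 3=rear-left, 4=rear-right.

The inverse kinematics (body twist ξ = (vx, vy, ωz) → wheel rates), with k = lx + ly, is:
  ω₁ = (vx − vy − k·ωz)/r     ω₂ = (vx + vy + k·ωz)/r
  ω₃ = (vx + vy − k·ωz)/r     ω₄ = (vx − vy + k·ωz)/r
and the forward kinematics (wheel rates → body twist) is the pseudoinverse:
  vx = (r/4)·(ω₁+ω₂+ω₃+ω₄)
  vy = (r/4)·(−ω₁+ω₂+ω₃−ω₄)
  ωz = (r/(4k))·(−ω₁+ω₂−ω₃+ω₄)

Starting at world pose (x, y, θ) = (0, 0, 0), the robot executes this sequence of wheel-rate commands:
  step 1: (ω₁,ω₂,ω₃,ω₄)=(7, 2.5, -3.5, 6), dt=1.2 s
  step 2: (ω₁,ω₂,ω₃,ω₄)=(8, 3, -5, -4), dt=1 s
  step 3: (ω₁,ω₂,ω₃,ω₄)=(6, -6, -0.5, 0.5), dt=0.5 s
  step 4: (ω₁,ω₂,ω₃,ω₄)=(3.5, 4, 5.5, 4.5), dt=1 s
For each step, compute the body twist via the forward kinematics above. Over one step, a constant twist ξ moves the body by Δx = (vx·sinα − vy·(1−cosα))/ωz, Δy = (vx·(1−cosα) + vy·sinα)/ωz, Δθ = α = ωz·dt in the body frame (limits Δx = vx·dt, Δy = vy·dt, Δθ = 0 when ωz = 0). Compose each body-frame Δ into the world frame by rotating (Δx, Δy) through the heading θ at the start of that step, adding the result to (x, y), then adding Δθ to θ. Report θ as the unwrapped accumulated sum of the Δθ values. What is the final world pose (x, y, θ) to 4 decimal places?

step 1: ξ=(vx,vy,ωz)=(0.2400, -0.2800, 0.3571), dt=1.2 → body Δ=(0.3502, -0.2650, 0.4286) → world pose (0.3502, -0.2650, 0.4286)
step 2: ξ=(vx,vy,ωz)=(0.0400, -0.1200, -0.2857), dt=1.0 → body Δ=(0.0224, -0.1240, -0.2857) → world pose (0.4221, -0.3685, 0.1429)
step 3: ξ=(vx,vy,ωz)=(0.0000, -0.2600, -0.7857), dt=0.5 → body Δ=(-0.0252, -0.1267, -0.3929) → world pose (0.4152, -0.4975, -0.2500)
step 4: ξ=(vx,vy,ωz)=(0.3500, 0.0300, -0.0357), dt=1.0 → body Δ=(0.3505, 0.0237, -0.0357) → world pose (0.7606, -0.5612, -0.2857)

(0.7606, -0.5612, -0.2857)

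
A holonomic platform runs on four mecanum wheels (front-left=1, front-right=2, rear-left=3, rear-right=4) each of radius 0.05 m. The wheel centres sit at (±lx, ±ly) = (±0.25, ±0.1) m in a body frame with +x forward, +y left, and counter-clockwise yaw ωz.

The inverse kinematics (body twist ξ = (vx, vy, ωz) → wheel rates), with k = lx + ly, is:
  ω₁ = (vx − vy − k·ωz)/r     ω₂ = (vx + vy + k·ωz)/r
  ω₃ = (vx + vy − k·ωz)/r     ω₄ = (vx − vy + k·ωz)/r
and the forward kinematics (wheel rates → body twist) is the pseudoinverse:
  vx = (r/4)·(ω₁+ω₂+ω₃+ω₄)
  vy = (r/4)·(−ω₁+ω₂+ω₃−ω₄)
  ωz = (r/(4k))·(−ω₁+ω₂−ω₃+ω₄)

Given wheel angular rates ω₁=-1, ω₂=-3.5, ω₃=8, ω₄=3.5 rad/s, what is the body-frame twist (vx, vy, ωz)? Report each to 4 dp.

k = lx + ly = 0.25 + 0.1 = 0.3500
ω₁+ω₂+ω₃+ω₄ = 7.0000  →  vx = (0.05/4)·7.0000 = 0.0875
−ω₁+ω₂+ω₃−ω₄ = 2.0000  →  vy = (0.05/4)·2.0000 = 0.0250
−ω₁+ω₂−ω₃+ω₄ = -7.0000  →  ωz = (0.05/1.4000)·-7.0000 = -0.2500

(0.0875, 0.0250, -0.2500)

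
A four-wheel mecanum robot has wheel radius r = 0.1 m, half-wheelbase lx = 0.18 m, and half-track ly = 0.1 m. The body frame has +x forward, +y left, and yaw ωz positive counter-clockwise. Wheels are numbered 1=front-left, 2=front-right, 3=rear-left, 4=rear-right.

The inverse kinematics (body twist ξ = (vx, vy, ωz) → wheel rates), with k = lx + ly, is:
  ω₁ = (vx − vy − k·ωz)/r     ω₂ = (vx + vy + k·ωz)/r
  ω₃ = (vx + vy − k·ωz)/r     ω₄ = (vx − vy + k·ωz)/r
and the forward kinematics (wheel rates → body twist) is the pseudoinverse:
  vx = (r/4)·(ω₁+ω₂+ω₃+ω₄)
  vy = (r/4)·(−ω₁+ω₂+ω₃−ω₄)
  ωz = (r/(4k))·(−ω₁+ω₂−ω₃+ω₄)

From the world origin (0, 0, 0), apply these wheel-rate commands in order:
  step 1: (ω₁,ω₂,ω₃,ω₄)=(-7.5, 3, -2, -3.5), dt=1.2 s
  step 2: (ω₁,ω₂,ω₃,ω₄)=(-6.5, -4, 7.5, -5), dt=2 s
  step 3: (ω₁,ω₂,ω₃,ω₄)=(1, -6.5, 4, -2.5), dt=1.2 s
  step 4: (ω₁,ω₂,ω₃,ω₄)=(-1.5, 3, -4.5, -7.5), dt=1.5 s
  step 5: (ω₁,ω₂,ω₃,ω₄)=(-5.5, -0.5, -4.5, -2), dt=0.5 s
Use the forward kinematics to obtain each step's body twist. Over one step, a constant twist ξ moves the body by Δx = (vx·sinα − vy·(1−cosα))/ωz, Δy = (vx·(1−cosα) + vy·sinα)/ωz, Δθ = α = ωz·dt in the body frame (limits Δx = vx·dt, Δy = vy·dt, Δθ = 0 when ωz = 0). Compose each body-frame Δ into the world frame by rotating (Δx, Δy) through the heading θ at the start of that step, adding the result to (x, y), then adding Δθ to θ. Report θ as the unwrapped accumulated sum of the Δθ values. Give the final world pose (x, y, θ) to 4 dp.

step 1: ξ=(vx,vy,ωz)=(-0.2500, 0.3000, 0.8036), dt=1.2 → body Δ=(-0.4162, 0.1730, 0.9643) → world pose (-0.4162, 0.1730, 0.9643)
step 2: ξ=(vx,vy,ωz)=(-0.2000, 0.3750, -0.8929), dt=2.0 → body Δ=(0.2907, 0.6821, -1.7857) → world pose (-0.8109, 0.8006, -0.8214)
step 3: ξ=(vx,vy,ωz)=(-0.1000, -0.0250, -1.2500), dt=1.2 → body Δ=(-0.0984, 0.0544, -1.5000) → world pose (-0.8381, 0.9097, -2.3214)
step 4: ξ=(vx,vy,ωz)=(-0.2625, 0.1875, 0.1339), dt=1.5 → body Δ=(-0.4193, 0.2399, 0.2009) → world pose (-0.3766, 1.0526, -2.1205)
step 5: ξ=(vx,vy,ωz)=(-0.3125, 0.0625, 0.6696), dt=0.5 → body Δ=(-0.1585, 0.0048, 0.3348) → world pose (-0.2898, 1.1853, -1.7857)

(-0.2898, 1.1853, -1.7857)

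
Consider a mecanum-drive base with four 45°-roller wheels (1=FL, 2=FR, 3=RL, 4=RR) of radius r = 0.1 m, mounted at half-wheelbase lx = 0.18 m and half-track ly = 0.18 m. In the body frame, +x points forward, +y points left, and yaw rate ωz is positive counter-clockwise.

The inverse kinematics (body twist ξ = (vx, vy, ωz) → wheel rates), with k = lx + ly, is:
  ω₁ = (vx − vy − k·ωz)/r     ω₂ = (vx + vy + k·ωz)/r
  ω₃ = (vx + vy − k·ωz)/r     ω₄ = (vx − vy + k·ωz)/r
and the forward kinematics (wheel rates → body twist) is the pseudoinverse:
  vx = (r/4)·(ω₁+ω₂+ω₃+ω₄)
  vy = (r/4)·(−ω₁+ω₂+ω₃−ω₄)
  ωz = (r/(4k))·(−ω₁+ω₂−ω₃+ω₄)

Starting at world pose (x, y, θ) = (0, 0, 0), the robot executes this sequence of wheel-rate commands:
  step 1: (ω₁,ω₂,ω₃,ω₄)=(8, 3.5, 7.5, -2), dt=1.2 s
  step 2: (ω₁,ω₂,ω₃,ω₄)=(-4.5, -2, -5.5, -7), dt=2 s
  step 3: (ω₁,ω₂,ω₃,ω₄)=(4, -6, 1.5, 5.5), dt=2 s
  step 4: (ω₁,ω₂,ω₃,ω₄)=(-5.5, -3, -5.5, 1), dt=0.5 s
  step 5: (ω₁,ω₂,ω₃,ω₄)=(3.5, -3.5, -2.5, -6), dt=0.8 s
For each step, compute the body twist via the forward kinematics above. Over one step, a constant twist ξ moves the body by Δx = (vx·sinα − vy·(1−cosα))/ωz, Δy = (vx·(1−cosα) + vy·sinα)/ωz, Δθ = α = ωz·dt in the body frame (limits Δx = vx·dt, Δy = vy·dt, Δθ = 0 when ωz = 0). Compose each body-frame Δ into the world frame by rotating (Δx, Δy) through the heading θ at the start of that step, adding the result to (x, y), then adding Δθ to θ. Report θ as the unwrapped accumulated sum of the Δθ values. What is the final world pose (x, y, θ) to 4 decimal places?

step 1: ξ=(vx,vy,ωz)=(0.4250, 0.1250, -0.9722), dt=1.2 → body Δ=(0.4799, -0.1470, -1.1667) → world pose (0.4799, -0.1470, -1.1667)
step 2: ξ=(vx,vy,ωz)=(-0.4750, 0.1000, 0.0694), dt=2.0 → body Δ=(-0.9608, 0.1335, 0.1389) → world pose (0.2249, 0.7889, -1.0278)
step 3: ξ=(vx,vy,ωz)=(0.1250, -0.3500, -0.4167), dt=2.0 → body Δ=(-0.0531, -0.7200, -0.8333) → world pose (-0.4190, 0.4623, -1.8611)
step 4: ξ=(vx,vy,ωz)=(-0.3250, -0.1000, 0.6250), dt=0.5 → body Δ=(-0.1521, -0.0744, 0.3125) → world pose (-0.4467, 0.6293, -1.5486)
step 5: ξ=(vx,vy,ωz)=(-0.2125, -0.0875, -0.7292), dt=0.8 → body Δ=(-0.1804, -0.0179, -0.5833) → world pose (-0.4686, 0.8093, -2.1319)

(-0.4686, 0.8093, -2.1319)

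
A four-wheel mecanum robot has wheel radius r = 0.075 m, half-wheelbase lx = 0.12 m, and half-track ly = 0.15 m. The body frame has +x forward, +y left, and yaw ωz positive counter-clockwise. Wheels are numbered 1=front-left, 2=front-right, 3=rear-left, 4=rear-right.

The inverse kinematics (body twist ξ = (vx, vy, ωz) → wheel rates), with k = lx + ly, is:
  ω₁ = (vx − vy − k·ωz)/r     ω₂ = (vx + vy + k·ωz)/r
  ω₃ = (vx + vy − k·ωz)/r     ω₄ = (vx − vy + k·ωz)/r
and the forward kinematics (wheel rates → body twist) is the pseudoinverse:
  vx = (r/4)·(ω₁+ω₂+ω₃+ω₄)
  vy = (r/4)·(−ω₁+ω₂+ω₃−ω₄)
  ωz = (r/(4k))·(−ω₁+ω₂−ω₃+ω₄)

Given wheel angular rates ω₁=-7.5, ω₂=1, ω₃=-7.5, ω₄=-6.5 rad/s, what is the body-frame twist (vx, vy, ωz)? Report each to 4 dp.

(-0.3844, 0.1406, 0.6597)

k = lx + ly = 0.12 + 0.15 = 0.2700
ω₁+ω₂+ω₃+ω₄ = -20.5000  →  vx = (0.075/4)·-20.5000 = -0.3844
−ω₁+ω₂+ω₃−ω₄ = 7.5000  →  vy = (0.075/4)·7.5000 = 0.1406
−ω₁+ω₂−ω₃+ω₄ = 9.5000  →  ωz = (0.075/1.0800)·9.5000 = 0.6597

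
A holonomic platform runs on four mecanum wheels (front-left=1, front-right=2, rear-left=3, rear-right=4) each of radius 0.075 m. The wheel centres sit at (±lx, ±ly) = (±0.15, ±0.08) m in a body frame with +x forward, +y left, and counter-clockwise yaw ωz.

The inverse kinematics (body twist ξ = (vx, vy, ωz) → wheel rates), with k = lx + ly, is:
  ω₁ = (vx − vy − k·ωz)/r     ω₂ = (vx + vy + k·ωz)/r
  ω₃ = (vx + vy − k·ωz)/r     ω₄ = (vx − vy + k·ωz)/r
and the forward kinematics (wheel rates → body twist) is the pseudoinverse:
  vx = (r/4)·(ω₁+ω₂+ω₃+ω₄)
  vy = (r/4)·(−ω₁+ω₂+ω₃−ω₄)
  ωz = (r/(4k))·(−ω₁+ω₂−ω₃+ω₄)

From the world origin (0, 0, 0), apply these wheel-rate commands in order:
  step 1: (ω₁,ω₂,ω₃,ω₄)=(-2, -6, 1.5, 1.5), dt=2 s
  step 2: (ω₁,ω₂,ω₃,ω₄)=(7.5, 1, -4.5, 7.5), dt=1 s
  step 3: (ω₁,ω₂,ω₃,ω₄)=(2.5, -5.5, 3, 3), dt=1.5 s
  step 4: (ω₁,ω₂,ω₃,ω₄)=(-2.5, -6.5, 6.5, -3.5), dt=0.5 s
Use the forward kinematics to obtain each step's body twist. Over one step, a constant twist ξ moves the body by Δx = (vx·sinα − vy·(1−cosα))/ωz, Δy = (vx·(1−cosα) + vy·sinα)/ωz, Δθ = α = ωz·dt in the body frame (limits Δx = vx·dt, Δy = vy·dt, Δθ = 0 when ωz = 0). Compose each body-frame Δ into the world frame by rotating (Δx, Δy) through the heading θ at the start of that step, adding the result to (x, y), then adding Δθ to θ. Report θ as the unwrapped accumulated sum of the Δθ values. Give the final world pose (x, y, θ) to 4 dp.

(-0.1962, -0.6394, -1.7527)

step 1: ξ=(vx,vy,ωz)=(-0.0938, -0.0750, -0.3261), dt=2.0 → body Δ=(-0.2217, -0.0806, -0.6522) → world pose (-0.2217, -0.0806, -0.6522)
step 2: ξ=(vx,vy,ωz)=(0.2156, -0.3469, 0.4484), dt=1.0 → body Δ=(0.2849, -0.2878, 0.4484) → world pose (-0.1699, -0.4823, -0.2038)
step 3: ξ=(vx,vy,ωz)=(0.0562, -0.1500, -0.6522), dt=1.5 → body Δ=(-0.0300, -0.2289, -0.9783) → world pose (-0.2456, -0.7003, -1.1821)
step 4: ξ=(vx,vy,ωz)=(-0.1125, 0.1125, -1.1413), dt=0.5 → body Δ=(-0.0376, 0.0689, -0.5707) → world pose (-0.1962, -0.6394, -1.7527)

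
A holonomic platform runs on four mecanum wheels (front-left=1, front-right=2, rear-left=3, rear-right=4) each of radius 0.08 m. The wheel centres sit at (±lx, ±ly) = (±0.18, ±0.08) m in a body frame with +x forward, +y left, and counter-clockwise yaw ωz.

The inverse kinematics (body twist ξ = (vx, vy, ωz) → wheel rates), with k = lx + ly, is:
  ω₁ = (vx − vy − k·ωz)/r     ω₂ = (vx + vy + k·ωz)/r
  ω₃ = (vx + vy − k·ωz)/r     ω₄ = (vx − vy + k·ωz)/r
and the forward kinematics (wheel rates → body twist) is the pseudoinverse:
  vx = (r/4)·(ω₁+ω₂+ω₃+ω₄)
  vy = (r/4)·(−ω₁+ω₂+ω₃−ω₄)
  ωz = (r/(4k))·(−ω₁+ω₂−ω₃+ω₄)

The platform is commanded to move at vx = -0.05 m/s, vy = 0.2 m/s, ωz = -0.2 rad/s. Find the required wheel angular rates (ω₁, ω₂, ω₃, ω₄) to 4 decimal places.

k = lx + ly = 0.18 + 0.08 = 0.2600;  k·ωz = 0.2600·-0.2 = -0.0520
ω₁ (FL) = (vx − vy − k·ωz)/r = -0.1980/0.08 = -2.4750
ω₂ (FR) = (vx + vy + k·ωz)/r = 0.0980/0.08 = 1.2250
ω₃ (RL) = (vx + vy − k·ωz)/r = 0.2020/0.08 = 2.5250
ω₄ (RR) = (vx − vy + k·ωz)/r = -0.3020/0.08 = -3.7750

(-2.4750, 1.2250, 2.5250, -3.7750)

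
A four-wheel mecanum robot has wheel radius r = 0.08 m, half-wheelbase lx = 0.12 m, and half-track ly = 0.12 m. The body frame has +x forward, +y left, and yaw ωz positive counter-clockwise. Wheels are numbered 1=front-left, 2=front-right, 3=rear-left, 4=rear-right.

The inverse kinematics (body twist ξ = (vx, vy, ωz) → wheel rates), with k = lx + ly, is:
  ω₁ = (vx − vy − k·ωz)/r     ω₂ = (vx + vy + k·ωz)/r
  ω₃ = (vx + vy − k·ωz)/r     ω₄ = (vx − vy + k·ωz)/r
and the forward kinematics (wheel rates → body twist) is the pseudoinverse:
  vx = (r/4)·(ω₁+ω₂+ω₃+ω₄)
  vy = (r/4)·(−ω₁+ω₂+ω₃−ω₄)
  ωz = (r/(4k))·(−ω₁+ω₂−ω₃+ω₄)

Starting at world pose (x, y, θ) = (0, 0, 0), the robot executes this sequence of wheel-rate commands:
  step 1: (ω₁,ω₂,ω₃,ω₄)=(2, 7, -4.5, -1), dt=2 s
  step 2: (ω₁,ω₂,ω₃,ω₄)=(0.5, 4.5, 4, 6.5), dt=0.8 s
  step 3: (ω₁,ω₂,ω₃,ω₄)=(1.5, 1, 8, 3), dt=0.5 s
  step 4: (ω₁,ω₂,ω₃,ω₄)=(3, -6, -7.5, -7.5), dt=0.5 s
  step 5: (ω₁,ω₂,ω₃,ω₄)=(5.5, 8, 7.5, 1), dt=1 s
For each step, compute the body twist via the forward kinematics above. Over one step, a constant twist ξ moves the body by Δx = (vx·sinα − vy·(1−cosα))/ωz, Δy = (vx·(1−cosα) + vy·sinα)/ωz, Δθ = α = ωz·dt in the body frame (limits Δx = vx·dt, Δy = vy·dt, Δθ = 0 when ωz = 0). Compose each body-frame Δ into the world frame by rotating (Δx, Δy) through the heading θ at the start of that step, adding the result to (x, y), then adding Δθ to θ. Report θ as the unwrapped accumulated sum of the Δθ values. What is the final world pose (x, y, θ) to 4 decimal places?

(0.0692, 0.7763, 0.9125)

step 1: ξ=(vx,vy,ωz)=(0.0700, 0.0300, 0.7083), dt=2.0 → body Δ=(0.0618, 0.1255, 1.4167) → world pose (0.0618, 0.1255, 1.4167)
step 2: ξ=(vx,vy,ωz)=(0.3100, 0.0300, 0.5417), dt=0.8 → body Δ=(0.2352, 0.0762, 0.4333) → world pose (0.0227, 0.3696, 1.8500)
step 3: ξ=(vx,vy,ωz)=(0.2700, 0.0900, -0.4583), dt=0.5 → body Δ=(0.1390, 0.0292, -0.2292) → world pose (-0.0437, 0.4951, 1.6208)
step 4: ξ=(vx,vy,ωz)=(-0.3600, -0.1800, -0.7500), dt=0.5 → body Δ=(-0.1925, -0.0545, -0.3750) → world pose (0.0204, 0.3056, 1.2458)
step 5: ξ=(vx,vy,ωz)=(0.4400, 0.1800, -0.3333), dt=1.0 → body Δ=(0.4616, 0.1040, -0.3333) → world pose (0.0692, 0.7763, 0.9125)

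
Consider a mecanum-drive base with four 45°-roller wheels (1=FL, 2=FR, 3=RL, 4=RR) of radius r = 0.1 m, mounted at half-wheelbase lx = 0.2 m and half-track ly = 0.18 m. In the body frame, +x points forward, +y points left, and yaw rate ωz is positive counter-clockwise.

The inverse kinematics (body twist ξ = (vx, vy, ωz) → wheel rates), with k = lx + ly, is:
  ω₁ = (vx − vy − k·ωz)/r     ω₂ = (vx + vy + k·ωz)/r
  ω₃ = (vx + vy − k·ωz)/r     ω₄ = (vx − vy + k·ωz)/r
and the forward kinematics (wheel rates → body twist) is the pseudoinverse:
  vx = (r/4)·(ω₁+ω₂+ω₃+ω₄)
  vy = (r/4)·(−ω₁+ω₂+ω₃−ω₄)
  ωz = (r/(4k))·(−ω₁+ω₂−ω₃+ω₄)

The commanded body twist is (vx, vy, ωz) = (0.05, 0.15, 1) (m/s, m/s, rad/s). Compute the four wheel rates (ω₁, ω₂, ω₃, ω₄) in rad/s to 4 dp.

(-4.8000, 5.8000, -1.8000, 2.8000)

k = lx + ly = 0.2 + 0.18 = 0.3800;  k·ωz = 0.3800·1 = 0.3800
ω₁ (FL) = (vx − vy − k·ωz)/r = -0.4800/0.1 = -4.8000
ω₂ (FR) = (vx + vy + k·ωz)/r = 0.5800/0.1 = 5.8000
ω₃ (RL) = (vx + vy − k·ωz)/r = -0.1800/0.1 = -1.8000
ω₄ (RR) = (vx − vy + k·ωz)/r = 0.2800/0.1 = 2.8000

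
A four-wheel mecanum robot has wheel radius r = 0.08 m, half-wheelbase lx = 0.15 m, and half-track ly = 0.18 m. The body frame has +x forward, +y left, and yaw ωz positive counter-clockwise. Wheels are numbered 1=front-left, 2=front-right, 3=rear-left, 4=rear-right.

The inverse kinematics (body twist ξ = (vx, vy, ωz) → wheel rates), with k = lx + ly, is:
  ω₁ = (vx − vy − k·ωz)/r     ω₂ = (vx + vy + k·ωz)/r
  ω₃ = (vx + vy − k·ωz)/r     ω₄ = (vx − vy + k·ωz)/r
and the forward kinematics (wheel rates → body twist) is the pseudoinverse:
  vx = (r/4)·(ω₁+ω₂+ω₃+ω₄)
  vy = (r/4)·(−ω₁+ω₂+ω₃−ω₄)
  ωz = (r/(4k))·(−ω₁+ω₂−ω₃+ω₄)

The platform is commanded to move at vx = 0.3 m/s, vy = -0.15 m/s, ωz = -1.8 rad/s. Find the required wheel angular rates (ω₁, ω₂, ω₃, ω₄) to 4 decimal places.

k = lx + ly = 0.15 + 0.18 = 0.3300;  k·ωz = 0.3300·-1.8 = -0.5940
ω₁ (FL) = (vx − vy − k·ωz)/r = 1.0440/0.08 = 13.0500
ω₂ (FR) = (vx + vy + k·ωz)/r = -0.4440/0.08 = -5.5500
ω₃ (RL) = (vx + vy − k·ωz)/r = 0.7440/0.08 = 9.3000
ω₄ (RR) = (vx − vy + k·ωz)/r = -0.1440/0.08 = -1.8000

(13.0500, -5.5500, 9.3000, -1.8000)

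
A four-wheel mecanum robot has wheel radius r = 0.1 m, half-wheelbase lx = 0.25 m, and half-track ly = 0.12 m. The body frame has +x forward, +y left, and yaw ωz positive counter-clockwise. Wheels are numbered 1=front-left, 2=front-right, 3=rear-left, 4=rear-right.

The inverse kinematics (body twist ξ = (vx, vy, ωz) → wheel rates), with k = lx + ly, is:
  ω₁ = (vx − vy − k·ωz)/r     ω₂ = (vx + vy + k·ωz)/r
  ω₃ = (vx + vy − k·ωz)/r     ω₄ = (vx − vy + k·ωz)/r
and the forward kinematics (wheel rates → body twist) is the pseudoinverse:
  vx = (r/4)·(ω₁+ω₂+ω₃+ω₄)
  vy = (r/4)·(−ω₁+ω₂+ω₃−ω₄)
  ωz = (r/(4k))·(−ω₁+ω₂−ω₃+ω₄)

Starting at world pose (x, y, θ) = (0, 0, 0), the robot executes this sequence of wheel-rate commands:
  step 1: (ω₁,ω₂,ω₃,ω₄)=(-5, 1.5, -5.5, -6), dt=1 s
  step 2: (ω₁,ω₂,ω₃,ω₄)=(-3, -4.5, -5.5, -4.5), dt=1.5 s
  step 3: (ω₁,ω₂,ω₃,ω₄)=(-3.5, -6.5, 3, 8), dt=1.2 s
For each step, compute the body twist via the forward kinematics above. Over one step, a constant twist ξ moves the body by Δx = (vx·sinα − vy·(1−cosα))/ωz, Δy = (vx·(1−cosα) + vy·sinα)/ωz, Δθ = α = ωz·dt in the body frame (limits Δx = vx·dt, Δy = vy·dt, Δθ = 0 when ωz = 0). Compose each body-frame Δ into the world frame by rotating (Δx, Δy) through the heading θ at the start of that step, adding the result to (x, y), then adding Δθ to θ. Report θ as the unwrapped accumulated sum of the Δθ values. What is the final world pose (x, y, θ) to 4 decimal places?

(-0.8460, -0.4399, 0.5169)

step 1: ξ=(vx,vy,ωz)=(-0.3750, 0.1750, 0.4054), dt=1.0 → body Δ=(-0.3998, 0.0953, 0.4054) → world pose (-0.3998, 0.0953, 0.4054)
step 2: ξ=(vx,vy,ωz)=(-0.4375, -0.0625, -0.0338), dt=1.5 → body Δ=(-0.6583, -0.0771, -0.0507) → world pose (-0.9744, -0.2352, 0.3547)
step 3: ξ=(vx,vy,ωz)=(0.0250, -0.2000, 0.1351), dt=1.2 → body Δ=(0.0493, -0.2365, 0.1622) → world pose (-0.8460, -0.4399, 0.5169)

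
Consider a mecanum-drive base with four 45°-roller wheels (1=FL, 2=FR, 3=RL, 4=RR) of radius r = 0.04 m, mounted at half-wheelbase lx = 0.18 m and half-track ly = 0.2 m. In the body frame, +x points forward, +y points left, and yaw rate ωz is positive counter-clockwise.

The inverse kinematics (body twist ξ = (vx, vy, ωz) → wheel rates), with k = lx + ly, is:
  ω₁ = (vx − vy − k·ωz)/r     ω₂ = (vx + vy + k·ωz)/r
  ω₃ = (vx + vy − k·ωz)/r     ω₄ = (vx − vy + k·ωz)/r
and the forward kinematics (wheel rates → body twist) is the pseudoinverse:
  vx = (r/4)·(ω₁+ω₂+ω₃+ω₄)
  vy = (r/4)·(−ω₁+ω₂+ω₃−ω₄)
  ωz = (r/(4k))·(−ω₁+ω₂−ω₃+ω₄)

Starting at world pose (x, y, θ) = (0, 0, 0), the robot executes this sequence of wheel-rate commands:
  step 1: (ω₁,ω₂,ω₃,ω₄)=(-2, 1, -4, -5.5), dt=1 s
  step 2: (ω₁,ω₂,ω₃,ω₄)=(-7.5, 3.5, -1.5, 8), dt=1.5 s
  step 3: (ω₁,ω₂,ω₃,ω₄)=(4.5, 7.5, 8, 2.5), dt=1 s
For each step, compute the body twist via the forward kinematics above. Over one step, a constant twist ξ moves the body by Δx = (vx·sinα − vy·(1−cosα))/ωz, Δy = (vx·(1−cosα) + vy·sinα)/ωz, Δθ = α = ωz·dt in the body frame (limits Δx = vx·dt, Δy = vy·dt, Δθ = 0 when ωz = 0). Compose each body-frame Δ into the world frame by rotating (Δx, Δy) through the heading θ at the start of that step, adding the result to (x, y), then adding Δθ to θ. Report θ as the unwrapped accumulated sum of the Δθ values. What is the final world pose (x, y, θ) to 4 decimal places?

step 1: ξ=(vx,vy,ωz)=(-0.1050, 0.0450, 0.0395), dt=1.0 → body Δ=(-0.1059, 0.0429, 0.0395) → world pose (-0.1059, 0.0429, 0.0395)
step 2: ξ=(vx,vy,ωz)=(0.0250, 0.0150, 0.5395), dt=1.5 → body Δ=(0.0249, 0.0345, 0.8092) → world pose (-0.0823, 0.0784, 0.8487)
step 3: ξ=(vx,vy,ωz)=(0.2250, 0.0850, -0.0658), dt=1.0 → body Δ=(0.2276, 0.0775, -0.0658) → world pose (0.0100, 0.3004, 0.7829)

(0.0100, 0.3004, 0.7829)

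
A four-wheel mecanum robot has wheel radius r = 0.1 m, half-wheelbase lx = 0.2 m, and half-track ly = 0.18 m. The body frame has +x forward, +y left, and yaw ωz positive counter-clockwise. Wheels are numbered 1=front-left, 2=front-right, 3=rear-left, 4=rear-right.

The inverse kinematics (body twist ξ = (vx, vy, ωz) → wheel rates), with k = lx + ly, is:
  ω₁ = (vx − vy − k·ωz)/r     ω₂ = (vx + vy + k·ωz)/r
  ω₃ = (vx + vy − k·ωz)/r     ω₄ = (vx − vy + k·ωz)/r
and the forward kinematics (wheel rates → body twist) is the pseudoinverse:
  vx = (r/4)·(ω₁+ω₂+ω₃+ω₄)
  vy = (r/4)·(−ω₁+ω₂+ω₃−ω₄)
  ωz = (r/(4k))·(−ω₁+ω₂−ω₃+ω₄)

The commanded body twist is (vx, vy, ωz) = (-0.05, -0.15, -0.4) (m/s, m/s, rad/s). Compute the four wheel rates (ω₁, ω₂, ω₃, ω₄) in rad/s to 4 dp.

(2.5200, -3.5200, -0.4800, -0.5200)

k = lx + ly = 0.2 + 0.18 = 0.3800;  k·ωz = 0.3800·-0.4 = -0.1520
ω₁ (FL) = (vx − vy − k·ωz)/r = 0.2520/0.1 = 2.5200
ω₂ (FR) = (vx + vy + k·ωz)/r = -0.3520/0.1 = -3.5200
ω₃ (RL) = (vx + vy − k·ωz)/r = -0.0480/0.1 = -0.4800
ω₄ (RR) = (vx − vy + k·ωz)/r = -0.0520/0.1 = -0.5200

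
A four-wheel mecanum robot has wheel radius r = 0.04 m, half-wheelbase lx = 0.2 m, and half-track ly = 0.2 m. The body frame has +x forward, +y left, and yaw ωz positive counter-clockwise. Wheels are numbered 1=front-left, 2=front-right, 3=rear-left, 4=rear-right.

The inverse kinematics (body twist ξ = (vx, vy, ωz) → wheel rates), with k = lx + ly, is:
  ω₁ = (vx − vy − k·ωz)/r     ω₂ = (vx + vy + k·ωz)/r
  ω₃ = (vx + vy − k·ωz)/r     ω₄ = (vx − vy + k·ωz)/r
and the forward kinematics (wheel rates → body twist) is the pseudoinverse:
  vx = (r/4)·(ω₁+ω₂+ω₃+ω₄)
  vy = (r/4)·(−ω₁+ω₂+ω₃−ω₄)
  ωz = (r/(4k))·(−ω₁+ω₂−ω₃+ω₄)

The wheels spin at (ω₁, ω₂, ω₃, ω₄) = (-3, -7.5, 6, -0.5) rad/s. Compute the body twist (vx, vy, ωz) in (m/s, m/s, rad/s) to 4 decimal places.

k = lx + ly = 0.2 + 0.2 = 0.4000
ω₁+ω₂+ω₃+ω₄ = -5.0000  →  vx = (0.04/4)·-5.0000 = -0.0500
−ω₁+ω₂+ω₃−ω₄ = 2.0000  →  vy = (0.04/4)·2.0000 = 0.0200
−ω₁+ω₂−ω₃+ω₄ = -11.0000  →  ωz = (0.04/1.6000)·-11.0000 = -0.2750

(-0.0500, 0.0200, -0.2750)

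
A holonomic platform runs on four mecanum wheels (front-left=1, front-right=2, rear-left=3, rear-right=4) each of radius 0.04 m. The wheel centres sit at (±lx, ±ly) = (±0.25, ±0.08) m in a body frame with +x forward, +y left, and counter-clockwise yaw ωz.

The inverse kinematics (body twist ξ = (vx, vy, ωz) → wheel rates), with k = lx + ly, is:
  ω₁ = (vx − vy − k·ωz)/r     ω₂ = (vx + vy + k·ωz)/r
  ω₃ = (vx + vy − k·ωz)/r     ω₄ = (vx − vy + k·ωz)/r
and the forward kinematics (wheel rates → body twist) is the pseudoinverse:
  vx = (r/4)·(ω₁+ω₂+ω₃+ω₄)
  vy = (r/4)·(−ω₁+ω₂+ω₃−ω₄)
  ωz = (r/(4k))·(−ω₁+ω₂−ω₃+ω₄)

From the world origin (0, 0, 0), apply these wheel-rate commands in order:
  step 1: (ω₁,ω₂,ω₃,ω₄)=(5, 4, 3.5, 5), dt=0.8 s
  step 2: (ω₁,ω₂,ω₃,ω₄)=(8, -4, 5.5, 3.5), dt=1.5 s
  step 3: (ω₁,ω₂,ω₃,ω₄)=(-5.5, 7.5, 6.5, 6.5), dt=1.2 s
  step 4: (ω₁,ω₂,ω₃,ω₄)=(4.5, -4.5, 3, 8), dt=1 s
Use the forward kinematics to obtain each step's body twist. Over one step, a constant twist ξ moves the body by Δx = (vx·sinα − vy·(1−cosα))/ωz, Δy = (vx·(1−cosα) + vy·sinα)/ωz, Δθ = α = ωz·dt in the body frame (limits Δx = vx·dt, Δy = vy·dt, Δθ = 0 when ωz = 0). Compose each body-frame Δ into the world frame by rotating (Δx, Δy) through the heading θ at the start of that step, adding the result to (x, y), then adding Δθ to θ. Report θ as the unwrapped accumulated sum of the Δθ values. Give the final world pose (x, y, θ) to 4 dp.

step 1: ξ=(vx,vy,ωz)=(0.1750, -0.0250, 0.0152), dt=0.8 → body Δ=(0.1401, -0.0192, 0.0121) → world pose (0.1401, -0.0192, 0.0121)
step 2: ξ=(vx,vy,ωz)=(0.1300, -0.1000, -0.4242), dt=1.5 → body Δ=(0.1360, -0.2001, -0.6364) → world pose (0.2785, -0.2175, -0.6242)
step 3: ξ=(vx,vy,ωz)=(0.1500, 0.1300, 0.3939), dt=1.2 → body Δ=(0.1372, 0.1920, 0.4727) → world pose (0.5020, -0.1419, -0.1515)
step 4: ξ=(vx,vy,ωz)=(0.1100, -0.1400, -0.1212), dt=1.0 → body Δ=(0.1013, -0.1463, -0.1212) → world pose (0.5800, -0.3018, -0.2727)

(0.5800, -0.3018, -0.2727)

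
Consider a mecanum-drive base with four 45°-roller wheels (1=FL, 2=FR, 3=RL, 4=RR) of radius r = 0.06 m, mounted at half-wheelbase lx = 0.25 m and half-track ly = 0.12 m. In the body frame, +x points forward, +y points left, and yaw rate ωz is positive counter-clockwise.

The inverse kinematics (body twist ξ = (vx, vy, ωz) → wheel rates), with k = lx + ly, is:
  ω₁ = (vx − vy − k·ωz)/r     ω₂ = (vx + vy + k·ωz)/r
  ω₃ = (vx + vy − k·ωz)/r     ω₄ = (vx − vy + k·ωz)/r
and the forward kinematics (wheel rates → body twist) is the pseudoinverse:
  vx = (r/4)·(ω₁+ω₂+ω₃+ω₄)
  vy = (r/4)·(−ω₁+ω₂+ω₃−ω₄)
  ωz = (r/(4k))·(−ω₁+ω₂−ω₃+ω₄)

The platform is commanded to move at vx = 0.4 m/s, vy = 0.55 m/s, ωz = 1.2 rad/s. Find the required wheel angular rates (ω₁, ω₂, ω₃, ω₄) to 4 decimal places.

k = lx + ly = 0.25 + 0.12 = 0.3700;  k·ωz = 0.3700·1.2 = 0.4440
ω₁ (FL) = (vx − vy − k·ωz)/r = -0.5940/0.06 = -9.9000
ω₂ (FR) = (vx + vy + k·ωz)/r = 1.3940/0.06 = 23.2333
ω₃ (RL) = (vx + vy − k·ωz)/r = 0.5060/0.06 = 8.4333
ω₄ (RR) = (vx − vy + k·ωz)/r = 0.2940/0.06 = 4.9000

(-9.9000, 23.2333, 8.4333, 4.9000)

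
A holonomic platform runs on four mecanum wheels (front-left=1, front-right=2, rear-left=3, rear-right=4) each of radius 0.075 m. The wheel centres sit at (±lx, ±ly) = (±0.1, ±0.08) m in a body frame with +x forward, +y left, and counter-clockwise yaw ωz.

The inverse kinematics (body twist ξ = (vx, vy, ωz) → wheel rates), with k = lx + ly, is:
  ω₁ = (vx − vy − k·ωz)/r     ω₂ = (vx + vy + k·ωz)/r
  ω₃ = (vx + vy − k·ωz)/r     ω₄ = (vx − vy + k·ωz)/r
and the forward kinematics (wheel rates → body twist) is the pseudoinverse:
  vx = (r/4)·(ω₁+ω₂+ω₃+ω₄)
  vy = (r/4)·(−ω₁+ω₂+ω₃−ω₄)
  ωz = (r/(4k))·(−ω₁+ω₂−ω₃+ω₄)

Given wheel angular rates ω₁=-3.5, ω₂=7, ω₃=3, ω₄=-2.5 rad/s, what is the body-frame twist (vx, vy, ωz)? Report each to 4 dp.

(0.0750, 0.3000, 0.5208)

k = lx + ly = 0.1 + 0.08 = 0.1800
ω₁+ω₂+ω₃+ω₄ = 4.0000  →  vx = (0.075/4)·4.0000 = 0.0750
−ω₁+ω₂+ω₃−ω₄ = 16.0000  →  vy = (0.075/4)·16.0000 = 0.3000
−ω₁+ω₂−ω₃+ω₄ = 5.0000  →  ωz = (0.075/0.7200)·5.0000 = 0.5208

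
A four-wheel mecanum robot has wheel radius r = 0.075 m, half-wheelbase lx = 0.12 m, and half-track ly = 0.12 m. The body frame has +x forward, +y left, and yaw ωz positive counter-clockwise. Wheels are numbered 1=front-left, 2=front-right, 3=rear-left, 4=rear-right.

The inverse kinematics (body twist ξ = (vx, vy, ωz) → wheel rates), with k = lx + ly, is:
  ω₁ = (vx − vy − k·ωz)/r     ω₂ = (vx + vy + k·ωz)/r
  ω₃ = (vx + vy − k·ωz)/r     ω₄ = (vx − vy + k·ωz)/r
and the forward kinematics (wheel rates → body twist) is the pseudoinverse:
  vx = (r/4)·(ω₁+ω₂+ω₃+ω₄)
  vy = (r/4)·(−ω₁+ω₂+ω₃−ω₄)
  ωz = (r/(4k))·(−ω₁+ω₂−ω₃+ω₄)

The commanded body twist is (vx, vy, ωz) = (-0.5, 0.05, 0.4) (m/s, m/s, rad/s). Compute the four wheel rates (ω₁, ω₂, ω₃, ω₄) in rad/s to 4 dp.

k = lx + ly = 0.12 + 0.12 = 0.2400;  k·ωz = 0.2400·0.4 = 0.0960
ω₁ (FL) = (vx − vy − k·ωz)/r = -0.6460/0.075 = -8.6133
ω₂ (FR) = (vx + vy + k·ωz)/r = -0.3540/0.075 = -4.7200
ω₃ (RL) = (vx + vy − k·ωz)/r = -0.5460/0.075 = -7.2800
ω₄ (RR) = (vx − vy + k·ωz)/r = -0.4540/0.075 = -6.0533

(-8.6133, -4.7200, -7.2800, -6.0533)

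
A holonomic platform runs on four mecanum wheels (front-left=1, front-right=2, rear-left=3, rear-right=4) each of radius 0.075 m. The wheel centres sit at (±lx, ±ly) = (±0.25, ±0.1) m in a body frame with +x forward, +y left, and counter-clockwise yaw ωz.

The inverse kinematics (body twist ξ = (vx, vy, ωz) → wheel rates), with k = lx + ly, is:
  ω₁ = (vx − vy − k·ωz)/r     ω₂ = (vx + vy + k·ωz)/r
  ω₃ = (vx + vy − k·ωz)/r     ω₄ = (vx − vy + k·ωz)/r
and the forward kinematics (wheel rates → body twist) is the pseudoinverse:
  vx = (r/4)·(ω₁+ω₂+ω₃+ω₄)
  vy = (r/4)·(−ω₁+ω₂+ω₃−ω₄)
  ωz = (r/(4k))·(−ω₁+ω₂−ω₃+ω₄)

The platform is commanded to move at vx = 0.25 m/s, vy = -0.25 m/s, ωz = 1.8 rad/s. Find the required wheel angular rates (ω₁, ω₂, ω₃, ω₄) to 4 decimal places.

(-1.7333, 8.4000, -8.4000, 15.0667)

k = lx + ly = 0.25 + 0.1 = 0.3500;  k·ωz = 0.3500·1.8 = 0.6300
ω₁ (FL) = (vx − vy − k·ωz)/r = -0.1300/0.075 = -1.7333
ω₂ (FR) = (vx + vy + k·ωz)/r = 0.6300/0.075 = 8.4000
ω₃ (RL) = (vx + vy − k·ωz)/r = -0.6300/0.075 = -8.4000
ω₄ (RR) = (vx − vy + k·ωz)/r = 1.1300/0.075 = 15.0667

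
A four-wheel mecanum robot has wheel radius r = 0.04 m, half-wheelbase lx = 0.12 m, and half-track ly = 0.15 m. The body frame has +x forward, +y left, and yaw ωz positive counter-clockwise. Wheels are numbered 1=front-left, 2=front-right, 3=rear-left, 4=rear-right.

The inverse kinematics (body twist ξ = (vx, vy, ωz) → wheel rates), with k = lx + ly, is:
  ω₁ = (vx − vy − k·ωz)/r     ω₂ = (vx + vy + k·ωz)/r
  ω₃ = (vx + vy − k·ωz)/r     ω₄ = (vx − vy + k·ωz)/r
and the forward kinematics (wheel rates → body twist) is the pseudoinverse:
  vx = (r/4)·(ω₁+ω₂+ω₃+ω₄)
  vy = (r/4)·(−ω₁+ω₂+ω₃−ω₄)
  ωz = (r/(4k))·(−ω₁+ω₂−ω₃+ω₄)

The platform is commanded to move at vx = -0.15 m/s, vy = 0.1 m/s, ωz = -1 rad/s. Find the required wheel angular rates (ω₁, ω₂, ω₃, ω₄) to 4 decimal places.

(0.5000, -8.0000, 5.5000, -13.0000)

k = lx + ly = 0.12 + 0.15 = 0.2700;  k·ωz = 0.2700·-1 = -0.2700
ω₁ (FL) = (vx − vy − k·ωz)/r = 0.0200/0.04 = 0.5000
ω₂ (FR) = (vx + vy + k·ωz)/r = -0.3200/0.04 = -8.0000
ω₃ (RL) = (vx + vy − k·ωz)/r = 0.2200/0.04 = 5.5000
ω₄ (RR) = (vx − vy + k·ωz)/r = -0.5200/0.04 = -13.0000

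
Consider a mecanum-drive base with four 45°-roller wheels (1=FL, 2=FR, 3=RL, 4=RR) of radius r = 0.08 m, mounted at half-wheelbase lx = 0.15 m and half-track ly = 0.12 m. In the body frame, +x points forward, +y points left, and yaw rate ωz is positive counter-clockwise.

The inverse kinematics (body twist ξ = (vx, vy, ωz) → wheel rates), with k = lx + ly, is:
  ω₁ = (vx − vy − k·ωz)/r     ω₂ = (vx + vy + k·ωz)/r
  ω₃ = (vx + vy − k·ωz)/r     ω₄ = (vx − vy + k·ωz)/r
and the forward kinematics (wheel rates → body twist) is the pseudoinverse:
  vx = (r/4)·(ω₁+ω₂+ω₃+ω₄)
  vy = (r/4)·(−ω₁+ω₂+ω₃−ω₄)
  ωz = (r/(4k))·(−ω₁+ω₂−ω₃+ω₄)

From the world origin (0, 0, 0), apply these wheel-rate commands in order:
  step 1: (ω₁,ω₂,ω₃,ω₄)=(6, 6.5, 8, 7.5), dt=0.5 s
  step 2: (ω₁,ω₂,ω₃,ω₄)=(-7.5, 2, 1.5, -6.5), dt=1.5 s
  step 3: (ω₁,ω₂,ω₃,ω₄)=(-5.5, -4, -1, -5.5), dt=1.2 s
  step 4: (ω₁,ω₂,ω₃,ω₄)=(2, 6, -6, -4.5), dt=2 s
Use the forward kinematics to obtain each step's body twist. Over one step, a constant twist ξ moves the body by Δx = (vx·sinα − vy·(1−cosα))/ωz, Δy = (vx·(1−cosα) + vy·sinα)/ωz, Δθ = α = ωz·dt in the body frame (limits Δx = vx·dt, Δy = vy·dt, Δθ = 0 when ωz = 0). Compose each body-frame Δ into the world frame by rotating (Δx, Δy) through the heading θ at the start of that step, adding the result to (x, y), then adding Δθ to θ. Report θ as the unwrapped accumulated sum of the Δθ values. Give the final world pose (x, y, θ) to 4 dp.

step 1: ξ=(vx,vy,ωz)=(0.5600, 0.0200, 0.0000), dt=0.5 → body Δ=(0.2800, 0.0100, 0.0000) → world pose (0.2800, 0.0100, 0.0000)
step 2: ξ=(vx,vy,ωz)=(-0.2100, 0.3500, 0.1111), dt=1.5 → body Δ=(-0.3572, 0.4964, 0.1667) → world pose (-0.0772, 0.5064, 0.1667)
step 3: ξ=(vx,vy,ωz)=(-0.3200, 0.1200, -0.2222), dt=1.2 → body Δ=(-0.3604, 0.1932, -0.2667) → world pose (-0.4646, 0.6371, -0.1000)
step 4: ξ=(vx,vy,ωz)=(-0.0500, 0.0500, 0.4074), dt=2.0 → body Δ=(-0.1278, 0.0508, 0.8148) → world pose (-0.5868, 0.7004, 0.7148)

(-0.5868, 0.7004, 0.7148)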